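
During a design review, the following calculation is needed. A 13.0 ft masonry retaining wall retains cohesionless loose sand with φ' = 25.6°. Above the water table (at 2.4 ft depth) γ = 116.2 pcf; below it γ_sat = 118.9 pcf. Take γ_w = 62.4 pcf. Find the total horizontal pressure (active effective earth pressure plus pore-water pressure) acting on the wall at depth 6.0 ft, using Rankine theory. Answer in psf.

416 psf

K_a = (1 − sin φ)/(1 + sin φ) = 0.3966.
γ' = 118.9 − 62.4 = 56.50 pcf.
Effective vertical stress at 6.0 ft: σ'_v = 116.2×2.4 + 56.50×3.60 = 482.3 psf.
σ'_h = K_a σ'_v = 0.3966 × 482.3 = 191.3 psf; u = γ_w × 3.60 = 224.6 psf.
Total σ_h = 191.3 + 224.6 = 415.9 psf.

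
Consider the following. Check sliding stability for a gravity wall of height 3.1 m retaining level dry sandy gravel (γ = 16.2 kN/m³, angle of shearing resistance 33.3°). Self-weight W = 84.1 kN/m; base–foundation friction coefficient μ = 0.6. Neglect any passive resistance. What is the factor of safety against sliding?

2.23

K_a = tan²(45° − 33.3°/2) = 0.2911.
P_a = ½K_aγH² = 0.5×0.2911×16.2×3.1² = 22.66 kN/m, acting at H/3 = 1.033 m above the base.
FS_sliding = μW / P_a = 0.6×84.1 / 22.66 = 2.227.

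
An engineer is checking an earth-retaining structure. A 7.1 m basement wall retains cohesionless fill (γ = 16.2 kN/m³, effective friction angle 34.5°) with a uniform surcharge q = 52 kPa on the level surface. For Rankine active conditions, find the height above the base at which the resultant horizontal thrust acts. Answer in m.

2.93 m

K_a = 0.2768.
Triangular part P₁ = ½K_aγH² = 113.0 at H/3 = 2.367 m; rectangular part P₂ = K_a q H = 102.2 at H/2 = 3.550 m.
ȳ = (P₁·2.367 + P₂·3.550)/(P₁+P₂) = 2.929 m.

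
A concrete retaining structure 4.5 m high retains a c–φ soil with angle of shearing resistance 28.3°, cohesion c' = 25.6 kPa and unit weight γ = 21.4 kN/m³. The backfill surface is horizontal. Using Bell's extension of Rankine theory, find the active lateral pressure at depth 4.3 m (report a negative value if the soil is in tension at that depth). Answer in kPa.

2.25 kPa

K_a = (1 − sin φ)/(1 + sin φ) = 0.3568.
σ_a = K_a γ z − 2c√K_a = 0.3568×21.4×4.3 − 2×25.6×0.5973 = 2.248 kPa.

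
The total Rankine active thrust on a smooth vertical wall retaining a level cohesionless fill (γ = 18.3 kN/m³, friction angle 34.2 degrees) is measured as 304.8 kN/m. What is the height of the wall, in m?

10.9 m

K_a = 0.2803. P_a = ½ K_a γ H² ⇒ H = √(2P_a/(K_a γ)).
H = √(2×304.8/(0.2803×18.3)) = 10.90 m.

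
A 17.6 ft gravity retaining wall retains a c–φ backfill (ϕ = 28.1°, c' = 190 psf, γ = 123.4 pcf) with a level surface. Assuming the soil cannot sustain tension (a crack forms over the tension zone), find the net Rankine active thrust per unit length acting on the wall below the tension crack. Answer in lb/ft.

3450 lb/ft

K_a = 0.3596; √K_a = 0.5997.
Tension-crack depth z_c = 2c/(γ√K_a) = 2×190/(123.4×0.5997) = 5.135 ft.
σ_a at base = K_a γ H − 2c√K_a = 0.3596×123.4×17.6 − 2×190×0.5997 = 553.1 psf.
P_a = ½ × 553.1 × (H − z_c) = 0.5×553.1×12.46 = 3447 lb/ft.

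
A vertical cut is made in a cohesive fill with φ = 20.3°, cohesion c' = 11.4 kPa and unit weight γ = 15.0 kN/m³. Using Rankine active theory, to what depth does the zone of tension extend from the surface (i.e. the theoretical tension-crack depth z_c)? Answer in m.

2.18 m

K_a = tan²(45° − 20.3°/2) = 0.4849; √K_a = 0.6963.
The active pressure is zero where K_a γ z = 2c√K_a, so z_c = 2c/(γ√K_a) = 2×11.4/(15.0×0.6963) = 2.183 m.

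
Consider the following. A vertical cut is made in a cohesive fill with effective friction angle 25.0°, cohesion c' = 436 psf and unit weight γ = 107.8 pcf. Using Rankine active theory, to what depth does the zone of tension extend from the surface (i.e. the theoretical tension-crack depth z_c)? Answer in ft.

K_a = tan²(45° − 25.0°/2) = 0.4059; √K_a = 0.6371.
The active pressure is zero where K_a γ z = 2c√K_a, so z_c = 2c/(γ√K_a) = 2×436/(107.8×0.6371) = 12.70 ft.

12.7 ft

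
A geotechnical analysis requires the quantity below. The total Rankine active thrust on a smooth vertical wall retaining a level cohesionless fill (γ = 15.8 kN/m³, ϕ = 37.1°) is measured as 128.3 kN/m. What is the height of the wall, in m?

K_a = 0.2475. P_a = ½ K_a γ H² ⇒ H = √(2P_a/(K_a γ)).
H = √(2×128.3/(0.2475×15.8)) = 8.101 m.

8.10 m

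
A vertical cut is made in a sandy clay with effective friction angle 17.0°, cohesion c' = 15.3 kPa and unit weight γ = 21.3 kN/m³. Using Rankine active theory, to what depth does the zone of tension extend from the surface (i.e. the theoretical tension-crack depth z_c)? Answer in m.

K_a = tan²(45° − 17.0°/2) = 0.5475; √K_a = 0.7400.
The active pressure is zero where K_a γ z = 2c√K_a, so z_c = 2c/(γ√K_a) = 2×15.3/(21.3×0.7400) = 1.941 m.

1.94 m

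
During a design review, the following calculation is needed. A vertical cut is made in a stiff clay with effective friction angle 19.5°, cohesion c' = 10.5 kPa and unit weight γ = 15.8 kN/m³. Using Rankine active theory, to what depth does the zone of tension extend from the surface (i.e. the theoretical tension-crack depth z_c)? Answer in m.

1.88 m

K_a = tan²(45° − 19.5°/2) = 0.4995; √K_a = 0.7067.
The active pressure is zero where K_a γ z = 2c√K_a, so z_c = 2c/(γ√K_a) = 2×10.5/(15.8×0.7067) = 1.881 m.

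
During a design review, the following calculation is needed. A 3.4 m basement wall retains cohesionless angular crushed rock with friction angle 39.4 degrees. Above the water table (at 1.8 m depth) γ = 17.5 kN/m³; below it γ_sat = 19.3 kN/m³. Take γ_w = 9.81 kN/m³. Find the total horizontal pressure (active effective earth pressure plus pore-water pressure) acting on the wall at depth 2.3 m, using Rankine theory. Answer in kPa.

13.0 kPa

K_a = (1 − sin φ)/(1 + sin φ) = 0.2234.
γ' = 19.3 − 9.81 = 9.490 kN/m³.
Effective vertical stress at 2.3 m: σ'_v = 17.5×1.8 + 9.490×0.500 = 36.24 kPa.
σ'_h = K_a σ'_v = 0.2234 × 36.24 = 8.099 kPa; u = γ_w × 0.500 = 4.905 kPa.
Total σ_h = 8.099 + 4.905 = 13.00 kPa.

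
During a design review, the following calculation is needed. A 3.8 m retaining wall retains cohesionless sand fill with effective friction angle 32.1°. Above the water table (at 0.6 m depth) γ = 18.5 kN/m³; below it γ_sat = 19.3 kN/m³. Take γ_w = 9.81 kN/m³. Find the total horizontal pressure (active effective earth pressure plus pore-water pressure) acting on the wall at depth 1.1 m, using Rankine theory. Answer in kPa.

9.75 kPa

K_a = (1 − sin φ)/(1 + sin φ) = 0.3060.
γ' = 19.3 − 9.81 = 9.490 kN/m³.
Effective vertical stress at 1.1 m: σ'_v = 18.5×0.6 + 9.490×0.500 = 15.85 kPa.
σ'_h = K_a σ'_v = 0.3060 × 15.85 = 4.849 kPa; u = γ_w × 0.500 = 4.905 kPa.
Total σ_h = 4.849 + 4.905 = 9.754 kPa.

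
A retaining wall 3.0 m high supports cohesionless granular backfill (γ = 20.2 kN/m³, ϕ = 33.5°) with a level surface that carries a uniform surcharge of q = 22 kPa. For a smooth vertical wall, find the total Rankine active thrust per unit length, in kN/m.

45.3 kN/m

K_a = tan²(45° − φ/2) = 0.2887.
Soil triangle: ½ K_a γ H² = 0.5×0.2887×20.2×3.0² = 26.24 kN/m.
Surcharge rectangle: K_a q H = 0.2887×22×3.0 = 19.05 kN/m.
Total = 26.24 + 19.05 = 45.30 kN/m.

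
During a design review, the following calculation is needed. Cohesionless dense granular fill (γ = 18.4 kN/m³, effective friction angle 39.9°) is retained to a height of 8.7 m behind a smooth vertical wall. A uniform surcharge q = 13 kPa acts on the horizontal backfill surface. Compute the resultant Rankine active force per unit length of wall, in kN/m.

177 kN/m

K_a = tan²(45° − φ/2) = 0.2184.
Soil triangle: ½ K_a γ H² = 0.5×0.2184×18.4×8.7² = 152.1 kN/m.
Surcharge rectangle: K_a q H = 0.2184×13×8.7 = 24.71 kN/m.
Total = 152.1 + 24.71 = 176.8 kN/m.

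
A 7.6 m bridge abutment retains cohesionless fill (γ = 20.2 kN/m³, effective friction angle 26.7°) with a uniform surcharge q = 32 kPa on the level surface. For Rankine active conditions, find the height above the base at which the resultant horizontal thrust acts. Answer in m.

2.91 m

K_a = 0.3800.
Triangular part P₁ = ½K_aγH² = 221.7 at H/3 = 2.533 m; rectangular part P₂ = K_a q H = 92.41 at H/2 = 3.800 m.
ȳ = (P₁·2.533 + P₂·3.800)/(P₁+P₂) = 2.906 m.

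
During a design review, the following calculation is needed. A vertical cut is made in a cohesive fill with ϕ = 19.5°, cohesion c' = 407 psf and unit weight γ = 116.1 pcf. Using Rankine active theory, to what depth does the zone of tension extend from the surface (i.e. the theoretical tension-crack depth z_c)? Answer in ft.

9.92 ft

K_a = tan²(45° − 19.5°/2) = 0.4995; √K_a = 0.7067.
The active pressure is zero where K_a γ z = 2c√K_a, so z_c = 2c/(γ√K_a) = 2×407/(116.1×0.7067) = 9.921 ft.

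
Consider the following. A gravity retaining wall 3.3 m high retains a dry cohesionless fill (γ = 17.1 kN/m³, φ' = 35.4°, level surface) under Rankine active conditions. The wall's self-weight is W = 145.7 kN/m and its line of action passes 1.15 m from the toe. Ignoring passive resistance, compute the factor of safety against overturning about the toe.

6.14

K_a = tan²(45° − 35.4°/2) = 0.2664.
P_a = ½K_aγH² = 0.5×0.2664×17.1×3.3² = 24.80 kN/m, acting at H/3 = 1.100 m above the base.
Overturning moment M_o = P_a × H/3 = 24.80 × 1.100 = 27.28.
Resisting moment M_r = W × 1.15 = 145.7 × 1.15 = 167.6.
FS_overturning = M_r/M_o = 167.6/27.28 = 6.141.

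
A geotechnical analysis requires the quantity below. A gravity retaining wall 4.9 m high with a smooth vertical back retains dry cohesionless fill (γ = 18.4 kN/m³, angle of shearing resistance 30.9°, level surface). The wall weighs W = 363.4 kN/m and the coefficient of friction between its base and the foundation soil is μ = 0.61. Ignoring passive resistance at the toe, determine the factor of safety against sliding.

K_a = tan²(45° − 30.9°/2) = 0.3214.
P_a = ½K_aγH² = 0.5×0.3214×18.4×4.9² = 71.00 kN/m, acting at H/3 = 1.633 m above the base.
FS_sliding = μW / P_a = 0.61×363.4 / 71.00 = 3.122.

3.12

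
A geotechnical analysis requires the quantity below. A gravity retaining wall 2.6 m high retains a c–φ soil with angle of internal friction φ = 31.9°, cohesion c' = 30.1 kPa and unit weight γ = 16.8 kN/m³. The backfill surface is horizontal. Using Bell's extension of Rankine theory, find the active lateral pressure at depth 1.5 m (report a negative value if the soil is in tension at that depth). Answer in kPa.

K_a = (1 − sin φ)/(1 + sin φ) = 0.3085.
σ_a = K_a γ z − 2c√K_a = 0.3085×16.8×1.5 − 2×30.1×0.5555 = -25.66 kPa.

-25.7 kPa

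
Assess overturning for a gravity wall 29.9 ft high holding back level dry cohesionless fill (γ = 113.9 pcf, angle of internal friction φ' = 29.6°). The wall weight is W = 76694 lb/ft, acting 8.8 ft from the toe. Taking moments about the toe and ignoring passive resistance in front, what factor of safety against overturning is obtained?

3.93

K_a = tan²(45° − 29.6°/2) = 0.3387.
P_a = ½K_aγH² = 0.5×0.3387×113.9×29.9² = 17250 lb/ft, acting at H/3 = 9.967 ft above the base.
Overturning moment M_o = P_a × H/3 = 17250 × 9.967 = 171900.
Resisting moment M_r = W × 8.8 = 76694 × 8.8 = 674900.
FS_overturning = M_r/M_o = 674900/171900 = 3.926.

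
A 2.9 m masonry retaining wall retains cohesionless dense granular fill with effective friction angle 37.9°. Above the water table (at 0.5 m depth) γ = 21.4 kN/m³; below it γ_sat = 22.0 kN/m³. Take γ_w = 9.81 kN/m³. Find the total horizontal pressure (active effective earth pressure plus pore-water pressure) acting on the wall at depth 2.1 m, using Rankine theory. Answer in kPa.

K_a = (1 − sin φ)/(1 + sin φ) = 0.2389.
γ' = 22.0 − 9.81 = 12.19 kN/m³.
Effective vertical stress at 2.1 m: σ'_v = 21.4×0.5 + 12.19×1.60 = 30.20 kPa.
σ'_h = K_a σ'_v = 0.2389 × 30.20 = 7.217 kPa; u = γ_w × 1.60 = 15.70 kPa.
Total σ_h = 7.217 + 15.70 = 22.91 kPa.

22.9 kPa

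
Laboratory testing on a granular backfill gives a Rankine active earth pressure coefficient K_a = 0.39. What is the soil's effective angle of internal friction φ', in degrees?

26.0°

K_a = tan²(45° − φ/2) ⇒ 45° − φ/2 = arctan(√0.39) = 31.98°.
φ = 2(45° − 31.98°) = 26.03°.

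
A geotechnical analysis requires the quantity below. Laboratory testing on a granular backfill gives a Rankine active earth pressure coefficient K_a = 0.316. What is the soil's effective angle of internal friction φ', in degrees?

31.3°

K_a = tan²(45° − φ/2) ⇒ 45° − φ/2 = arctan(√0.316) = 29.34°.
φ = 2(45° − 29.34°) = 31.32°.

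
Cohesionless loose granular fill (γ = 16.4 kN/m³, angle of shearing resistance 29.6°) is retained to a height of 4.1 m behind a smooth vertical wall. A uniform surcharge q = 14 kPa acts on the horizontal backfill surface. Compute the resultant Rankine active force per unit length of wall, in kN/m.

K_a = tan²(45° − φ/2) = 0.3387.
Soil triangle: ½ K_a γ H² = 0.5×0.3387×16.4×4.1² = 46.69 kN/m.
Surcharge rectangle: K_a q H = 0.3387×14×4.1 = 19.44 kN/m.
Total = 46.69 + 19.44 = 66.14 kN/m.

66.1 kN/m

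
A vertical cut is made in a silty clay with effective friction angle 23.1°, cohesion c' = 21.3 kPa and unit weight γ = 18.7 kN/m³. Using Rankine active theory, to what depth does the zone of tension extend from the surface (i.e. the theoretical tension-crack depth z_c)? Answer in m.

K_a = tan²(45° − 23.1°/2) = 0.4364; √K_a = 0.6606.
The active pressure is zero where K_a γ z = 2c√K_a, so z_c = 2c/(γ√K_a) = 2×21.3/(18.7×0.6606) = 3.448 m.

3.45 m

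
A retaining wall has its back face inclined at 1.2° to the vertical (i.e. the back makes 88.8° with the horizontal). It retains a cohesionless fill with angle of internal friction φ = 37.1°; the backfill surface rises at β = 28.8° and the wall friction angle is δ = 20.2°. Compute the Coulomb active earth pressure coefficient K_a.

K_a = sin²(α+φ) / [sin²α · sin(α−δ) · (1 + √{sin(φ+δ)sin(φ−β) / (sin(α−δ)sin(α+β))})²].
With α = 88.8°, φ = 37.1°, δ = 20.2°, β = 28.8°: K_a = 0.3683.

0.368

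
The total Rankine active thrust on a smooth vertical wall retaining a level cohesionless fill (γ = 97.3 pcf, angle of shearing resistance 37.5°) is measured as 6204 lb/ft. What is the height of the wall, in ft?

K_a = 0.2432. P_a = ½ K_a γ H² ⇒ H = √(2P_a/(K_a γ)).
H = √(2×6204/(0.2432×97.3)) = 22.90 ft.

22.9 ft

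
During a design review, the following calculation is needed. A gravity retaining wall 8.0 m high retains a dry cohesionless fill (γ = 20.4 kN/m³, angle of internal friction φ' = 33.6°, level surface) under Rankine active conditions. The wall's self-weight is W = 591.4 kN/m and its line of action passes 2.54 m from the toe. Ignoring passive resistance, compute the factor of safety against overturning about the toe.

3.00

K_a = tan²(45° − 33.6°/2) = 0.2875.
P_a = ½K_aγH² = 0.5×0.2875×20.4×8.0² = 187.7 kN/m, acting at H/3 = 2.667 m above the base.
Overturning moment M_o = P_a × H/3 = 187.7 × 2.667 = 500.5.
Resisting moment M_r = W × 2.54 = 591.4 × 2.54 = 1502.
FS_overturning = M_r/M_o = 1502/500.5 = 3.001.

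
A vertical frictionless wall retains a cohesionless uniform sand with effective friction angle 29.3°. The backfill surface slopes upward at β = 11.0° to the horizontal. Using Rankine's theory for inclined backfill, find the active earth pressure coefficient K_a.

K_a = cos β · (cos β − √(cos²β − cos²φ)) / (cos β + √(cos²β − cos²φ)).
cos β = 0.9816, cos φ = 0.8721, √(cos²β − cos²φ) = 0.4507.
K_a = 0.9816 × (0.9816 − 0.4507)/(0.9816 + 0.4507) = 0.3639.

0.364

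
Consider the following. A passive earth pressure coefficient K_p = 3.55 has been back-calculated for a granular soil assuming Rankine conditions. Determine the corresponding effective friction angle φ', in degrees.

K_p = (1+sin φ)/(1−sin φ) ⇒ sin φ = (K_p − 1)/(K_p + 1) = 0.5604.
φ = arcsin(0.5604) = 34.09°.

34.1°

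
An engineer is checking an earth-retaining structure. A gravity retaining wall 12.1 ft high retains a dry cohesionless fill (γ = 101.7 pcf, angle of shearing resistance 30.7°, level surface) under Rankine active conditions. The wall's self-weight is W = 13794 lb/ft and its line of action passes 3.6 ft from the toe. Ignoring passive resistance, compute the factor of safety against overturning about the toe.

5.10

K_a = tan²(45° − 30.7°/2) = 0.3240.
P_a = ½K_aγH² = 0.5×0.3240×101.7×12.1² = 2412 lb/ft, acting at H/3 = 4.033 ft above the base.
Overturning moment M_o = P_a × H/3 = 2412 × 4.033 = 9730.
Resisting moment M_r = W × 3.6 = 13794 × 3.6 = 49660.
FS_overturning = M_r/M_o = 49660/9730 = 5.104.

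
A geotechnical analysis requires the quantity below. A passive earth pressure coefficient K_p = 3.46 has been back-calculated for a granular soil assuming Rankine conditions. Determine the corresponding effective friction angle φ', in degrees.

33.5°

K_p = (1+sin φ)/(1−sin φ) ⇒ sin φ = (K_p − 1)/(K_p + 1) = 0.5516.
φ = arcsin(0.5516) = 33.47°.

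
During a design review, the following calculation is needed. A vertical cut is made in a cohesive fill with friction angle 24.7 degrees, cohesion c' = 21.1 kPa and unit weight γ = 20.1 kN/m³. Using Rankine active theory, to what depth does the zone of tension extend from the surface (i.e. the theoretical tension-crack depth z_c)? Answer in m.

K_a = tan²(45° − 24.7°/2) = 0.4106; √K_a = 0.6408.
The active pressure is zero where K_a γ z = 2c√K_a, so z_c = 2c/(γ√K_a) = 2×21.1/(20.1×0.6408) = 3.277 m.

3.28 m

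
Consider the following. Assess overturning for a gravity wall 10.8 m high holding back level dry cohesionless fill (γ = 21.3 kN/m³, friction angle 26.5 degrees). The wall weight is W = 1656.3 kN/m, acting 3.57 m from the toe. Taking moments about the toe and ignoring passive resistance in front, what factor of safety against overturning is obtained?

3.45

K_a = tan²(45° − 26.5°/2) = 0.3829.
P_a = ½K_aγH² = 0.5×0.3829×21.3×10.8² = 475.7 kN/m, acting at H/3 = 3.600 m above the base.
Overturning moment M_o = P_a × H/3 = 475.7 × 3.600 = 1712.
Resisting moment M_r = W × 3.57 = 1656.3 × 3.57 = 5913.
FS_overturning = M_r/M_o = 5913/1712 = 3.453.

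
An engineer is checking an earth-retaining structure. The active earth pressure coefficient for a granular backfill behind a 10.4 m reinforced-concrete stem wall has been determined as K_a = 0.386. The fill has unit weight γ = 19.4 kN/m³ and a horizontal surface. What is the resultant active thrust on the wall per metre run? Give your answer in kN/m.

405 kN/m

P = ½ K_a γ H² = 0.5 × 0.386 × 19.4 × 10.4² = 405.0 kN/m.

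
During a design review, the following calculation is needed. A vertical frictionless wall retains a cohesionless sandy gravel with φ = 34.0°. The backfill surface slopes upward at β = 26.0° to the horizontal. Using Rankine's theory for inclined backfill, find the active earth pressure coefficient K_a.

K_a = cos β · (cos β − √(cos²β − cos²φ)) / (cos β + √(cos²β − cos²φ)).
cos β = 0.8988, cos φ = 0.8290, √(cos²β − cos²φ) = 0.3472.
K_a = 0.8988 × (0.8988 − 0.3472)/(0.8988 + 0.3472) = 0.3979.

0.398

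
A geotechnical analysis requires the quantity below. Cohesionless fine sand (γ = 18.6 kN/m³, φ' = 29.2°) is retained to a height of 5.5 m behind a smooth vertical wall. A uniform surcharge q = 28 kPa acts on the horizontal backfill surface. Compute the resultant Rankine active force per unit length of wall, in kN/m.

K_a = tan²(45° − φ/2) = 0.3442.
Soil triangle: ½ K_a γ H² = 0.5×0.3442×18.6×5.5² = 96.84 kN/m.
Surcharge rectangle: K_a q H = 0.3442×28×5.5 = 53.01 kN/m.
Total = 96.84 + 53.01 = 149.8 kN/m.

150 kN/m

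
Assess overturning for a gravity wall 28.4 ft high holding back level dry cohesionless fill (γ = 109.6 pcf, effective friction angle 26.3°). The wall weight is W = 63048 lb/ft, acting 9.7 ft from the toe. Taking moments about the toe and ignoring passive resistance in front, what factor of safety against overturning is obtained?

3.79

K_a = tan²(45° − 26.3°/2) = 0.3859.
P_a = ½K_aγH² = 0.5×0.3859×109.6×28.4² = 17060 lb/ft, acting at H/3 = 9.467 ft above the base.
Overturning moment M_o = P_a × H/3 = 17060 × 9.467 = 161500.
Resisting moment M_r = W × 9.7 = 63048 × 9.7 = 611600.
FS_overturning = M_r/M_o = 611600/161500 = 3.787.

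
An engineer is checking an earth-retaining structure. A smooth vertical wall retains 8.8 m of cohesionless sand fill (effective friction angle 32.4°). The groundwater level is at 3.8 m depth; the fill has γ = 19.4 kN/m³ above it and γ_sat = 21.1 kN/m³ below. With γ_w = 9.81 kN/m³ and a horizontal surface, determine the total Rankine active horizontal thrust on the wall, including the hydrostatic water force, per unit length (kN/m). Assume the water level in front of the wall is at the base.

319 kN/m

K_a = tan²(45° − φ/2) = 0.3022.
γ' = 21.1 − 9.81 = 11.29 kN/m³. Depth below WT = 5.0 m.
σ'_h at WT = K_a γ d_w = 22.28 kPa; at base = 22.28 + K_a γ' × 5.0 = 39.34 kPa.
P₁ (0–3.8 m) = ½×22.28×3.8 = 42.33. P₂ (3.8–8.8 m) = ½(22.28+39.34)×5.0 = 154.1.
P_w = ½ γ_w h₂² = 0.5×9.81×5.0² = 122.6. Total = 42.33+154.1+122.6 = 319.0 kN/m.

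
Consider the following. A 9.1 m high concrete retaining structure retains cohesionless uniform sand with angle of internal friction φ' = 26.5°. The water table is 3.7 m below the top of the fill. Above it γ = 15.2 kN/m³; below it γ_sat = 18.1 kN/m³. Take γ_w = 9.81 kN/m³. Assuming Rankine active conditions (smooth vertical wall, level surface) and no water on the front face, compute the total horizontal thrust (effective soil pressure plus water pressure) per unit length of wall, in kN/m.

345 kN/m

K_a = tan²(45° − φ/2) = 0.3829.
γ' = 18.1 − 9.81 = 8.290 kN/m³. Depth below WT = 5.4 m.
σ'_h at WT = K_a γ d_w = 21.54 kPa; at base = 21.54 + K_a γ' × 5.4 = 38.68 kPa.
P₁ (0–3.7 m) = ½×21.54×3.7 = 39.84. P₂ (3.7–9.1 m) = ½(21.54+38.68)×5.4 = 162.6.
P_w = ½ γ_w h₂² = 0.5×9.81×5.4² = 143.0. Total = 39.84+162.6+143.0 = 345.5 kN/m.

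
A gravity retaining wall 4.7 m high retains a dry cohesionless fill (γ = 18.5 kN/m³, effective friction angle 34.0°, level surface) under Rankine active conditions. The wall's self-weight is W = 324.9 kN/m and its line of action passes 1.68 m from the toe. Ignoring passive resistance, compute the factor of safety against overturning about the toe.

6.03

K_a = tan²(45° − 34.0°/2) = 0.2827.
P_a = ½K_aγH² = 0.5×0.2827×18.5×4.7² = 57.77 kN/m, acting at H/3 = 1.567 m above the base.
Overturning moment M_o = P_a × H/3 = 57.77 × 1.567 = 90.50.
Resisting moment M_r = W × 1.68 = 324.9 × 1.68 = 545.8.
FS_overturning = M_r/M_o = 545.8/90.50 = 6.031.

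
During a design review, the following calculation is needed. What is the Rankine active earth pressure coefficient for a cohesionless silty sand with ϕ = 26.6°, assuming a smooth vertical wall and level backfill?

0.381

K_a = tan²(45° − φ/2) = tan²(31.70°) = 0.3814.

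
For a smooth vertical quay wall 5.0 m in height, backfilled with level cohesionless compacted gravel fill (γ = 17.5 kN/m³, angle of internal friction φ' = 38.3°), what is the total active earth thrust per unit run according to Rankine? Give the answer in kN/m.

K_a = tan²(45° − φ/2) = 0.2347.
P_a = ½ K_a γ H² = 0.5 × 0.2347 × 17.5 × 5.0² = 51.35 kN/m.

51.3 kN/m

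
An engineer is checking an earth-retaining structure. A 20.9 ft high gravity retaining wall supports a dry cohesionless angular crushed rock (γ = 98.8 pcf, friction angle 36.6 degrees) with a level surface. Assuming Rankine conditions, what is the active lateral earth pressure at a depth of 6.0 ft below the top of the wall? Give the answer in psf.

K_a = (1 − sin φ)/(1 + sin φ) = 0.2530.
σ_h = K_a γ z = 0.2530 × 98.8 × 6.0 = 150.0 psf.

150 psf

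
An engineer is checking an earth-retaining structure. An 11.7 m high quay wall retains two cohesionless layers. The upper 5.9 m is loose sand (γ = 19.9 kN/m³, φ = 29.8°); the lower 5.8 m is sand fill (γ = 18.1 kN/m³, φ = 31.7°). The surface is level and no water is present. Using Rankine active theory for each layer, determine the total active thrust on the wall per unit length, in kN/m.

K_a1 = tan²(45°−29.8°/2) = 0.3360; K_a2 = tan²(45°−31.7°/2) = 0.3111.
Layer 1: σ at base = K_a1 γ₁ h₁ = 39.45 kPa; P₁ = ½×39.45×5.9 = 116.4.
Layer 2: σ_v at top = γ₁h₁ = 117.4; σ_h top = K_a2×117.4 = 36.52; σ_h base = K_a2×(117.4+18.1×5.8) = 69.18.
P₂ = ½(36.52+69.18)×5.8 = 306.5. Total P_a = 116.4+306.5 = 422.9 kN/m.

423 kN/m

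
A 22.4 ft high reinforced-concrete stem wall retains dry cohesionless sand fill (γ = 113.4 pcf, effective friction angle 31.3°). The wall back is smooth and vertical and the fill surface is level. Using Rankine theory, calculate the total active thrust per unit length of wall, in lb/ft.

K_a = tan²(45° − φ/2) = 0.3162.
P_a = ½ K_a γ H² = 0.5 × 0.3162 × 113.4 × 22.4² = 8996 lb/ft.

9000 lb/ft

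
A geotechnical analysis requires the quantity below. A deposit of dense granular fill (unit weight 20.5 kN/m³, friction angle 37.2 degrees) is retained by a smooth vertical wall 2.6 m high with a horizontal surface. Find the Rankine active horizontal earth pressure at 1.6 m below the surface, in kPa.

K_a = (1 − sin φ)/(1 + sin φ) = 0.2464.
σ_h = K_a γ z = 0.2464 × 20.5 × 1.6 = 8.082 kPa.

8.08 kPa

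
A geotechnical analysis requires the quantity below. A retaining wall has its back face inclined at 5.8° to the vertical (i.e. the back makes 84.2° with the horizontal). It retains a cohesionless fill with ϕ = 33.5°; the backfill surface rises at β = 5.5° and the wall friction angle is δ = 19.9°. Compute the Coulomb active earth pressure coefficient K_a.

0.324

K_a = sin²(α+φ) / [sin²α · sin(α−δ) · (1 + √{sin(φ+δ)sin(φ−β) / (sin(α−δ)sin(α+β))})²].
With α = 84.2°, φ = 33.5°, δ = 19.9°, β = 5.5°: K_a = 0.3241.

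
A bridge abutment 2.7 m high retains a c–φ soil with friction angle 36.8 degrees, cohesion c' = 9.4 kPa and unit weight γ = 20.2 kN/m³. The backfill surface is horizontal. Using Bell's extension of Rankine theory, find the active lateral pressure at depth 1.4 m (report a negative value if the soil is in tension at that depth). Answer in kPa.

K_a = (1 − sin φ)/(1 + sin φ) = 0.2508.
σ_a = K_a γ z − 2c√K_a = 0.2508×20.2×1.4 − 2×9.4×0.5008 = -2.323 kPa.

-2.32 kPa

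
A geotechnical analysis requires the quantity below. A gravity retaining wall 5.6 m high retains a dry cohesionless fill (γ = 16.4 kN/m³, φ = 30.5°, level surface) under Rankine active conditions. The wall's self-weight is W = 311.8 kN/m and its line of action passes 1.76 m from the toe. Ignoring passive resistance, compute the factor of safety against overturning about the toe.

3.50

K_a = tan²(45° − 30.5°/2) = 0.3267.
P_a = ½K_aγH² = 0.5×0.3267×16.4×5.6² = 84.00 kN/m, acting at H/3 = 1.867 m above the base.
Overturning moment M_o = P_a × H/3 = 84.00 × 1.867 = 156.8.
Resisting moment M_r = W × 1.76 = 311.8 × 1.76 = 548.8.
FS_overturning = M_r/M_o = 548.8/156.8 = 3.500.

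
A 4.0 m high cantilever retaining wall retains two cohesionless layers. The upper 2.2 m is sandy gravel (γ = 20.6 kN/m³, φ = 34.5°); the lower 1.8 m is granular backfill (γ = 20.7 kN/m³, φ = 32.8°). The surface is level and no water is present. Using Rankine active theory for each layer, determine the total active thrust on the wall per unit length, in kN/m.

K_a1 = tan²(45°−34.5°/2) = 0.2768; K_a2 = tan²(45°−32.8°/2) = 0.2973.
Layer 1: σ at base = K_a1 γ₁ h₁ = 12.54 kPa; P₁ = ½×12.54×2.2 = 13.80.
Layer 2: σ_v at top = γ₁h₁ = 45.32; σ_h top = K_a2×45.32 = 13.47; σ_h base = K_a2×(45.32+20.7×1.8) = 24.55.
P₂ = ½(13.47+24.55)×1.8 = 34.22. Total P_a = 13.80+34.22 = 48.02 kN/m.

48.0 kN/m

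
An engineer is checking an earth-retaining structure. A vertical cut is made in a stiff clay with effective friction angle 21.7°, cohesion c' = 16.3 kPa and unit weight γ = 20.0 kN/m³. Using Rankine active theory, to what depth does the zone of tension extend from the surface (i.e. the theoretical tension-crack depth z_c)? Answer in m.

2.40 m

K_a = tan²(45° − 21.7°/2) = 0.4601; √K_a = 0.6783.
The active pressure is zero where K_a γ z = 2c√K_a, so z_c = 2c/(γ√K_a) = 2×16.3/(20.0×0.6783) = 2.403 m.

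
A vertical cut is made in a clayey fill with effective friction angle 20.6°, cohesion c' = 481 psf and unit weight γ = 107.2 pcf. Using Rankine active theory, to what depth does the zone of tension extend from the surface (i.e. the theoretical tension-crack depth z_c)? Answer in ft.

K_a = tan²(45° − 20.6°/2) = 0.4795; √K_a = 0.6924.
The active pressure is zero where K_a γ z = 2c√K_a, so z_c = 2c/(γ√K_a) = 2×481/(107.2×0.6924) = 12.96 ft.

13.0 ft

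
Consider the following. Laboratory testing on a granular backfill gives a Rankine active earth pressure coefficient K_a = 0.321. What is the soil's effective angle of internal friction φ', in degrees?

K_a = tan²(45° − φ/2) ⇒ 45° − φ/2 = arctan(√0.321) = 29.53°.
φ = 2(45° − 29.53°) = 30.93°.

30.9°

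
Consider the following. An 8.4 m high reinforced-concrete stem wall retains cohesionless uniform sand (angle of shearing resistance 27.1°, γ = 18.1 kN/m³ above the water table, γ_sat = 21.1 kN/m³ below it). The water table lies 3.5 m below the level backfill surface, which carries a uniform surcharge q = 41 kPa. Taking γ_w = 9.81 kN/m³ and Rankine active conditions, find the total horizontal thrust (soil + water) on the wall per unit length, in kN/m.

455 kN/m

K_a = tan²(45° − φ/2) = 0.3741.
γ' = 21.1 − 9.81 = 11.29 kN/m³. h₂ = H − d_w = 4.9 m.
σ'_h: at surface K_a·q = 15.34; at WT K_a(q+γd_w) = 39.03; at base K_a(q+γd_w+γ'h₂) = 59.73 kPa.
P₁ = ½(15.34+39.03)×3.5 = 95.15; P₂ = ½(39.03+59.73)×4.9 = 242.0; P_w = ½γ_w h₂² = 117.8.
Total = 95.15+242.0+117.8 = 454.9 kN/m.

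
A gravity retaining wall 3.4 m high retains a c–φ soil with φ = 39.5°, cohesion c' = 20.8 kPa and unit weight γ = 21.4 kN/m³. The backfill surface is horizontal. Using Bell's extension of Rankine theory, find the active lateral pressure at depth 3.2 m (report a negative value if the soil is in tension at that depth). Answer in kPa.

-4.39 kPa

K_a = (1 − sin φ)/(1 + sin φ) = 0.2224.
σ_a = K_a γ z − 2c√K_a = 0.2224×21.4×3.2 − 2×20.8×0.4716 = -4.387 kPa.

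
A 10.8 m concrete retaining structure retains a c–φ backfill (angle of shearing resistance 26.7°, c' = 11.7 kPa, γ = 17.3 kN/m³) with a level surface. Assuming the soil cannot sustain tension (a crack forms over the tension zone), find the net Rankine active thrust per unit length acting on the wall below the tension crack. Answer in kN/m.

243 kN/m

K_a = 0.3800; √K_a = 0.6164.
Tension-crack depth z_c = 2c/(γ√K_a) = 2×11.7/(17.3×0.6164) = 2.194 m.
σ_a at base = K_a γ H − 2c√K_a = 0.3800×17.3×10.8 − 2×11.7×0.6164 = 56.57 kPa.
P_a = ½ × 56.57 × (H − z_c) = 0.5×56.57×8.606 = 243.4 kN/m.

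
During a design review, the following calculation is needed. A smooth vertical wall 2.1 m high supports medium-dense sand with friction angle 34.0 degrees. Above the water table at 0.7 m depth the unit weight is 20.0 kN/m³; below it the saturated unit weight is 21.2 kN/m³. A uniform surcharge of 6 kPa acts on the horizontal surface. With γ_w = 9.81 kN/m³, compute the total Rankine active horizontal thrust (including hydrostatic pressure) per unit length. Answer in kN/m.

23.3 kN/m

K_a = tan²(45° − φ/2) = 0.2827.
γ' = 21.2 − 9.81 = 11.39 kN/m³. h₂ = H − d_w = 1.4 m.
σ'_h: at surface K_a·q = 1.696; at WT K_a(q+γd_w) = 5.654; at base K_a(q+γd_w+γ'h₂) = 10.16 kPa.
P₁ = ½(1.696+5.654)×0.7 = 2.573; P₂ = ½(5.654+10.16)×1.4 = 11.07; P_w = ½γ_w h₂² = 9.614.
Total = 2.573+11.07+9.614 = 23.26 kN/m.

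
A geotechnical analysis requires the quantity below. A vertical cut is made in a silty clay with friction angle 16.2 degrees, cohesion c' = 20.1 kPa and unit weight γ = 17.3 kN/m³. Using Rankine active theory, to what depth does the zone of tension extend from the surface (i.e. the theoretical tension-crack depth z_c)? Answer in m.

3.09 m

K_a = tan²(45° − 16.2°/2) = 0.5637; √K_a = 0.7508.
The active pressure is zero where K_a γ z = 2c√K_a, so z_c = 2c/(γ√K_a) = 2×20.1/(17.3×0.7508) = 3.095 m.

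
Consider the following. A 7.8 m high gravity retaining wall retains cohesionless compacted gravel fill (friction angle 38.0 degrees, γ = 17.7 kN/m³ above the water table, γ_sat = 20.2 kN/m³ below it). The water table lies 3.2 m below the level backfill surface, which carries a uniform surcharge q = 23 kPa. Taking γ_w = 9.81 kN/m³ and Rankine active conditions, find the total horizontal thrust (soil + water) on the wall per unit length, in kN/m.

K_a = tan²(45° − φ/2) = 0.2379.
γ' = 20.2 − 9.81 = 10.39 kN/m³. h₂ = H − d_w = 4.6 m.
σ'_h: at surface K_a·q = 5.471; at WT K_a(q+γd_w) = 18.95; at base K_a(q+γd_w+γ'h₂) = 30.31 kPa.
P₁ = ½(5.471+18.95)×3.2 = 39.07; P₂ = ½(18.95+30.31)×4.6 = 113.3; P_w = ½γ_w h₂² = 103.8.
Total = 39.07+113.3+103.8 = 256.2 kN/m.

256 kN/m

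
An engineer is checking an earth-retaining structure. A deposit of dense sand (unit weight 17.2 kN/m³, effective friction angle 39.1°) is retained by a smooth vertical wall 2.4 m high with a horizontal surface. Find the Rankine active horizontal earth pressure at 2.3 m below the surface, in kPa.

K_a = (1 − sin φ)/(1 + sin φ) = 0.2265.
σ_h = K_a γ z = 0.2265 × 17.2 × 2.3 = 8.960 kPa.

8.96 kPa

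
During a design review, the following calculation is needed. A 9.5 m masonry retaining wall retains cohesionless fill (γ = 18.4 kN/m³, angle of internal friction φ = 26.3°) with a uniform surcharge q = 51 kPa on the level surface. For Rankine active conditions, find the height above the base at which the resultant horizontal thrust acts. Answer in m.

K_a = 0.3859.
Triangular part P₁ = ½K_aγH² = 320.4 at H/3 = 3.167 m; rectangular part P₂ = K_a q H = 187.0 at H/2 = 4.750 m.
ȳ = (P₁·3.167 + P₂·4.750)/(P₁+P₂) = 3.750 m.

3.75 m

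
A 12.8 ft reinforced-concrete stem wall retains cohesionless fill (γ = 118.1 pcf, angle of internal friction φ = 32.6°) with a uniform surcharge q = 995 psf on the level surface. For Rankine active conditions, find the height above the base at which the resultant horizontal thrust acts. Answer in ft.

K_a = 0.2997.
Triangular part P₁ = ½K_aγH² = 2900 at H/3 = 4.267 ft; rectangular part P₂ = K_a q H = 3817 at H/2 = 6.400 ft.
ȳ = (P₁·4.267 + P₂·6.400)/(P₁+P₂) = 5.479 ft.

5.48 ft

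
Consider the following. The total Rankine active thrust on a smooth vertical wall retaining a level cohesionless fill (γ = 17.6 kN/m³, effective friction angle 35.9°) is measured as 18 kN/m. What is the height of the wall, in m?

2.80 m

K_a = 0.2607. P_a = ½ K_a γ H² ⇒ H = √(2P_a/(K_a γ)).
H = √(2×18/(0.2607×17.6)) = 2.801 m.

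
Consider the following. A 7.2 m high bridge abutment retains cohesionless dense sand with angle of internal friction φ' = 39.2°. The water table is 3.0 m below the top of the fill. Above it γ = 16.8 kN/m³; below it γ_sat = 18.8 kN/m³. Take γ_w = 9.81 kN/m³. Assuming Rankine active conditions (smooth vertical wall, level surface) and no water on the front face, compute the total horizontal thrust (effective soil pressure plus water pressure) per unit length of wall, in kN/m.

K_a = tan²(45° − φ/2) = 0.2255.
γ' = 18.8 − 9.81 = 8.990 kN/m³. Depth below WT = 4.2 m.
σ'_h at WT = K_a γ d_w = 11.36 kPa; at base = 11.36 + K_a γ' × 4.2 = 19.88 kPa.
P₁ (0–3.0 m) = ½×11.36×3.0 = 17.05. P₂ (3.0–7.2 m) = ½(11.36+19.88)×4.2 = 65.60.
P_w = ½ γ_w h₂² = 0.5×9.81×4.2² = 86.52. Total = 17.05+65.60+86.52 = 169.2 kN/m.

169 kN/m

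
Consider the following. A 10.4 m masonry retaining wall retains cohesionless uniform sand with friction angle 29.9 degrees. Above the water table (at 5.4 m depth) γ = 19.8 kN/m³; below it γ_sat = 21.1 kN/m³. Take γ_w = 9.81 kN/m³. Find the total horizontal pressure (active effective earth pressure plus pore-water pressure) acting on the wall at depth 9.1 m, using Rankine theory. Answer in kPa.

86.1 kPa

K_a = (1 − sin φ)/(1 + sin φ) = 0.3347.
γ' = 21.1 − 9.81 = 11.29 kN/m³.
Effective vertical stress at 9.1 m: σ'_v = 19.8×5.4 + 11.29×3.70 = 148.7 kPa.
σ'_h = K_a σ'_v = 0.3347 × 148.7 = 49.76 kPa; u = γ_w × 3.70 = 36.30 kPa.
Total σ_h = 49.76 + 36.30 = 86.06 kPa.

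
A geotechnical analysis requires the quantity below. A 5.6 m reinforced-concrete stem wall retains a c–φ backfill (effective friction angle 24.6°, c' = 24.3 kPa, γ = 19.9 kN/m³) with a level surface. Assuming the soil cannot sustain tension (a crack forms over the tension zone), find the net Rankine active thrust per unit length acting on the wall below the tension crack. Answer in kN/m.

13.2 kN/m

K_a = 0.4121; √K_a = 0.6420.
Tension-crack depth z_c = 2c/(γ√K_a) = 2×24.3/(19.9×0.6420) = 3.804 m.
σ_a at base = K_a γ H − 2c√K_a = 0.4121×19.9×5.6 − 2×24.3×0.6420 = 14.73 kPa.
P_a = ½ × 14.73 × (H − z_c) = 0.5×14.73×1.796 = 13.23 kN/m.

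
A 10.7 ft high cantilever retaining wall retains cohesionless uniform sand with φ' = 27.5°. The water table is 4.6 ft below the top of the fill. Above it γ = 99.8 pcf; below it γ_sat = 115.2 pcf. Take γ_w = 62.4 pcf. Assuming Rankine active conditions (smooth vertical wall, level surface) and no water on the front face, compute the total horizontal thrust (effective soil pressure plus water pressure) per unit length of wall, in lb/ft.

2940 lb/ft

K_a = tan²(45° − φ/2) = 0.3682.
γ' = 115.2 − 62.4 = 52.80 pcf. Depth below WT = 6.1 ft.
σ'_h at WT = K_a γ d_w = 169.0 psf; at base = 169.0 + K_a γ' × 6.1 = 287.6 psf.
P₁ (0–4.6 ft) = ½×169.0×4.6 = 388.8. P₂ (4.6–10.7 ft) = ½(169.0+287.6)×6.1 = 1393.
P_w = ½ γ_w h₂² = 0.5×62.4×6.1² = 1161. Total = 388.8+1393+1161 = 2943 lb/ft.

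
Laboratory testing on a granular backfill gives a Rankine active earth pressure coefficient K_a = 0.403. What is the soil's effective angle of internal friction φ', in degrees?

K_a = tan²(45° − φ/2) ⇒ 45° − φ/2 = arctan(√0.403) = 32.41°.
φ = 2(45° − 32.41°) = 25.18°.

25.2°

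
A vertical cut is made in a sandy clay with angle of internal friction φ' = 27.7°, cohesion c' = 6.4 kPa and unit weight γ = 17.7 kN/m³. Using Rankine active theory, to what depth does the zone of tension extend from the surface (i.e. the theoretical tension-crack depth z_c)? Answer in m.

1.20 m

K_a = tan²(45° − 27.7°/2) = 0.3653; √K_a = 0.6044.
The active pressure is zero where K_a γ z = 2c√K_a, so z_c = 2c/(γ√K_a) = 2×6.4/(17.7×0.6044) = 1.196 m.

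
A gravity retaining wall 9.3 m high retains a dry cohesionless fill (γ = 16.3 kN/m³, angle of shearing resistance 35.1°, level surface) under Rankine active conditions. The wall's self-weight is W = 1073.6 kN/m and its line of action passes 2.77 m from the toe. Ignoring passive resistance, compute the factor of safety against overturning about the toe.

5.04

K_a = tan²(45° − 35.1°/2) = 0.2698.
P_a = ½K_aγH² = 0.5×0.2698×16.3×9.3² = 190.2 kN/m, acting at H/3 = 3.100 m above the base.
Overturning moment M_o = P_a × H/3 = 190.2 × 3.100 = 589.6.
Resisting moment M_r = W × 2.77 = 1073.6 × 2.77 = 2974.
FS_overturning = M_r/M_o = 2974/589.6 = 5.044.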